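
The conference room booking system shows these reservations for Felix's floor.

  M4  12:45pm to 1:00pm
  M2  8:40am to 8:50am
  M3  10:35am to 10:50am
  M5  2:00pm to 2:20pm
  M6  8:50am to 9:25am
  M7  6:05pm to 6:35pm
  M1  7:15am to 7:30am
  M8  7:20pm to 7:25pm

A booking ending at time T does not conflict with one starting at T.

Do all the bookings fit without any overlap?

Sorted by start: M1, M2, M6, M3, M4, M5, M7, M8.
M2 starts after M1 ends, so M1 has no further overlaps.
M6 starts exactly when M2 ends (back-to-back, no overlap), so M2 has no further overlaps.
M3 starts after M6 ends, so M6 has no further overlaps.
M4 starts after M3 ends, so M3 has no further overlaps.
M5 starts after M4 ends, so M4 has no further overlaps.
M7 starts after M5 ends, so M5 has no further overlaps.
M8 starts after M7 ends.
Every pair is clear; the schedule has no overlaps.

Yes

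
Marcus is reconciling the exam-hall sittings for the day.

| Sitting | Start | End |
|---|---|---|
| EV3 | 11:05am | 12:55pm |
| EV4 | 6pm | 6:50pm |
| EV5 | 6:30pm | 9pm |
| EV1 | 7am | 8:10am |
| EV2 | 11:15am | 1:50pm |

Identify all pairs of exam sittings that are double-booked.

Sorted by start: EV1, EV3, EV2, EV4, EV5.
EV3 starts after EV1 ends, so nothing later overlaps EV1 either.
EV2 starts before EV3 ends → EV3 and EV2 overlap.
EV4 starts after EV3 ends, so nothing later overlaps EV3 either.
EV4 starts after EV2 ends, so nothing later overlaps EV2 either.
EV5 starts before EV4 ends → EV4 and EV5 overlap.

EV2 & EV3, EV4 & EV5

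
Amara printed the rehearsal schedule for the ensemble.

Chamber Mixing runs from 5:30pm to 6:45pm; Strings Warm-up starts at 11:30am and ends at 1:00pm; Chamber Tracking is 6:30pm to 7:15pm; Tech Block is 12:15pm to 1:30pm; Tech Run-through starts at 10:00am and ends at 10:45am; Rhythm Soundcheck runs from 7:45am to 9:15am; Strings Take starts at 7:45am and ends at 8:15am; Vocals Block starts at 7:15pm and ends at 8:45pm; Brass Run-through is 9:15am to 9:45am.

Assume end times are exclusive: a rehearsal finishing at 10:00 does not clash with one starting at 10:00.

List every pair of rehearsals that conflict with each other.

Chamber Mixing & Chamber Tracking, Rhythm Soundcheck & Strings Take, Strings Warm-up & Tech Block

Sorted by start: Strings Take, Rhythm Soundcheck, Brass Run-through, Tech Run-through, Strings Warm-up, Tech Block, Chamber Mixing, Chamber Tracking, Vocals Block.
Rhythm Soundcheck starts before Strings Take ends → Strings Take and Rhythm Soundcheck overlap.
Brass Run-through starts after Strings Take ends; Strings Take is clear from here.
Brass Run-through starts exactly when Rhythm Soundcheck ends (back-to-back, no overlap); Rhythm Soundcheck is clear from here.
Tech Run-through starts after Brass Run-through ends; Brass Run-through is clear from here.
Strings Warm-up starts after Tech Run-through ends; Tech Run-through is clear from here.
Tech Block starts before Strings Warm-up ends → Strings Warm-up and Tech Block overlap.
Chamber Mixing starts after Strings Warm-up ends; Strings Warm-up is clear from here.
Chamber Mixing starts after Tech Block ends; Tech Block is clear from here.
Chamber Tracking starts before Chamber Mixing ends → Chamber Mixing and Chamber Tracking overlap.
Vocals Block starts after Chamber Mixing ends.
Vocals Block starts exactly when Chamber Tracking ends (back-to-back, no overlap).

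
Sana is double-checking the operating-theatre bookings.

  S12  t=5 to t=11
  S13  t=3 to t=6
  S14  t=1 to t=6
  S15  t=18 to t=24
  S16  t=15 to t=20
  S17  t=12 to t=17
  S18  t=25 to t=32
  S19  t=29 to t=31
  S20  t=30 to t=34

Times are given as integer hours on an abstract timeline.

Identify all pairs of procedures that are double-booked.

S12 & S13, S12 & S14, S13 & S14, S15 & S16, S16 & S17, S18 & S19, S18 & S20, S19 & S20

Sorted by start: S14, S13, S12, S17, S16, S15, S18, S19, S20.
S13 starts before S14 ends → S14 and S13 overlap.
S12 starts before S14 ends → S14 and S12 overlap.
S17 starts after S14 ends; S14 is clear from here.
S12 starts before S13 ends → S13 and S12 overlap.
S17 starts after S13 ends; S13 is clear from here.
S17 starts after S12 ends; S12 is clear from here.
S16 starts before S17 ends → S17 and S16 overlap.
S15 starts after S17 ends; S17 is clear from here.
S15 starts before S16 ends → S16 and S15 overlap.
S18 starts after S16 ends; S16 is clear from here.
S18 starts after S15 ends; S15 is clear from here.
S19 starts before S18 ends → S18 and S19 overlap.
S20 starts before S18 ends → S18 and S20 overlap.
S20 starts before S19 ends → S19 and S20 overlap.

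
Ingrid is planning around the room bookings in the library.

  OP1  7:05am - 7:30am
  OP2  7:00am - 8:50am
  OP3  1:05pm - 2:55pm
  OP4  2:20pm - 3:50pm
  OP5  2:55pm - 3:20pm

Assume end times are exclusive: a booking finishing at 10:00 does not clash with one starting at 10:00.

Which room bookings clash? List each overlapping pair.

Sorted by start: OP2, OP1, OP3, OP4, OP5.
OP1 starts before OP2 ends → OP2 and OP1 overlap.
OP3 starts after OP2 ends, so OP2 has no further overlaps.
OP3 starts after OP1 ends, so OP1 has no further overlaps.
OP4 starts before OP3 ends → OP3 and OP4 overlap.
OP5 starts exactly when OP3 ends (back-to-back, no overlap).
OP5 starts before OP4 ends → OP4 and OP5 overlap.

OP1 & OP2, OP3 & OP4, OP4 & OP5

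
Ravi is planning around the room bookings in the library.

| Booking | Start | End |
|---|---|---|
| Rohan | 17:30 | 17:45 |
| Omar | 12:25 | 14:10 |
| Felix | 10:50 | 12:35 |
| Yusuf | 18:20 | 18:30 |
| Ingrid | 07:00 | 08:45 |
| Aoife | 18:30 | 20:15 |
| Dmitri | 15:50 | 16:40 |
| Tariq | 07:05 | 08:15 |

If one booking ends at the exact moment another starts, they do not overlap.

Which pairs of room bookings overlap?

Felix & Omar, Ingrid & Tariq

Check each pair: they overlap iff neither finishes before the other starts.
Sorted by start: Ingrid, Tariq, Felix, Omar, Dmitri, Rohan, Yusuf, Aoife.
Tariq starts before Ingrid ends → Ingrid and Tariq overlap.
Felix starts after Ingrid ends; Ingrid is clear from here.
Felix starts after Tariq ends; Tariq is clear from here.
Omar starts before Felix ends → Felix and Omar overlap.
Dmitri starts after Felix ends; Felix is clear from here.
Dmitri starts after Omar ends; Omar is clear from here.
Rohan starts after Dmitri ends; Dmitri is clear from here.
Yusuf starts after Rohan ends; Rohan is clear from here.
Aoife starts exactly when Yusuf ends (back-to-back, no overlap).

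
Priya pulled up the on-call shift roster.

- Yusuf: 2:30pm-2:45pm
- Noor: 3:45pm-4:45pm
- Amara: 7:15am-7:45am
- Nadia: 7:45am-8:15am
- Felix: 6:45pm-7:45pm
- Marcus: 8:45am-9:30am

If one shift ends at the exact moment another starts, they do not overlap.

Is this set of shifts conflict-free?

Yes

Sorted by start: Amara, Nadia, Marcus, Yusuf, Noor, Felix.
Nadia starts exactly when Amara ends (back-to-back, no overlap), so Amara has no further overlaps.
Marcus starts after Nadia ends, so Nadia has no further overlaps.
Yusuf starts after Marcus ends, so Marcus has no further overlaps.
Noor starts after Yusuf ends, so Yusuf has no further overlaps.
Felix starts after Noor ends.
Every pair is clear; the schedule has no overlaps.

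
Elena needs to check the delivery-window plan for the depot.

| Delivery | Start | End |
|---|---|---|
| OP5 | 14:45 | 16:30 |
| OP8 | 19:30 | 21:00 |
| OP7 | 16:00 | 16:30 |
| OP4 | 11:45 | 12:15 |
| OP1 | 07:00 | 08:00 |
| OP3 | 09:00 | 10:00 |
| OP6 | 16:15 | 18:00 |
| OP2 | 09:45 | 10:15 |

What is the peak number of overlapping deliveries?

3

Sort all start/end points and keep a running count:
07:00 start OP1 → 1
08:00 end OP1 → 0
09:00 start OP3 → 1
09:45 start OP2 → 2
10:00 end OP3 → 1
10:15 end OP2 → 0
11:45 start OP4 → 1
12:15 end OP4 → 0
14:45 start OP5 → 1
16:00 start OP7 → 2
16:15 start OP6 → 3
16:30 end OP5 → 2
16:30 end OP7 → 1
18:00 end OP6 → 0
19:30 start OP8 → 1
21:00 end OP8 → 0
Peak is 3, at 16:15 (OP5, OP6, OP7).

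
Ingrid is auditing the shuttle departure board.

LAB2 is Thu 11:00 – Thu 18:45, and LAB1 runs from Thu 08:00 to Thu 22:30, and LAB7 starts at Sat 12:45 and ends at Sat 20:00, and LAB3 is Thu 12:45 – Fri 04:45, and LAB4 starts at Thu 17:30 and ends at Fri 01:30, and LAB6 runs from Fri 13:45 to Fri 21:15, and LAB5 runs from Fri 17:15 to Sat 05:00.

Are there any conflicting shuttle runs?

Sorted by start: LAB1, LAB2, LAB3, LAB4, LAB6, LAB5, LAB7.
LAB2 starts before LAB1 ends → LAB1 and LAB2 overlap.
That's a conflict, so the schedule is not conflict-free.

Yes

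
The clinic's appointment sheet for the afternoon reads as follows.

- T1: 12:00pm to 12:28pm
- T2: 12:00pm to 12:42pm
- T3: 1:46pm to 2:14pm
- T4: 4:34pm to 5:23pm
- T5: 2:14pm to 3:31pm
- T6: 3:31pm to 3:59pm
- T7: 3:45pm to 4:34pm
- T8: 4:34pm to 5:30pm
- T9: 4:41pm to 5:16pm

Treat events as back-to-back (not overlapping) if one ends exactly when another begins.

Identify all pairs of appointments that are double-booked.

Sorted by start: T1, T2, T3, T5, T6, T7, T4, T8, T9.
T2 starts before T1 ends → T1 and T2 overlap.
T3 starts after T1 ends; T1 is clear from here.
T3 starts after T2 ends; T2 is clear from here.
T5 starts exactly when T3 ends (back-to-back, no overlap); T3 is clear from here.
T6 starts exactly when T5 ends (back-to-back, no overlap); T5 is clear from here.
T7 starts before T6 ends → T6 and T7 overlap.
T4 starts after T6 ends; T6 is clear from here.
T4 starts exactly when T7 ends (back-to-back, no overlap); T7 is clear from here.
T8 starts before T4 ends → T4 and T8 overlap.
T9 starts before T4 ends → T4 and T9 overlap.
T9 starts before T8 ends → T8 and T9 overlap.

T1 & T2, T4 & T8, T4 & T9, T6 & T7, T8 & T9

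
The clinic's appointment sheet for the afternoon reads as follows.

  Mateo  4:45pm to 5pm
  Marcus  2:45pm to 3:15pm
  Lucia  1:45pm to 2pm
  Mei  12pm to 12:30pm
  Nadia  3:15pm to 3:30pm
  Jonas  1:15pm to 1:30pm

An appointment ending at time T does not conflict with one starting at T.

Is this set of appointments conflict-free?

Yes

Two intervals overlap when each starts before the other ends.
Sorted by start: Mei, Jonas, Lucia, Marcus, Nadia, Mateo.
Jonas starts after Mei ends — done with Mei.
Lucia starts after Jonas ends — done with Jonas.
Marcus starts after Lucia ends — done with Lucia.
Nadia starts exactly when Marcus ends (back-to-back, no overlap) — done with Marcus.
Mateo starts after Nadia ends.
Every pair is clear; the schedule has no overlaps.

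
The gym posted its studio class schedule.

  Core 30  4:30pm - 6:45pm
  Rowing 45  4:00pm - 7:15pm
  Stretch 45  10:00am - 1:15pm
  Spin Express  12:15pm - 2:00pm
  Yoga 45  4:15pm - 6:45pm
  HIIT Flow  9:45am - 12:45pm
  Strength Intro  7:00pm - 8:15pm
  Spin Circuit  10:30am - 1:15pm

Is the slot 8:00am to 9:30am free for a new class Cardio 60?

HIIT Flow: starts 9:45am at or after Cardio 60 ends 9:30am → clear.
Stretch 45: starts 10:00am at or after Cardio 60 ends 9:30am → clear.
Spin Circuit: starts 10:30am at or after Cardio 60 ends 9:30am → clear.
Spin Express: starts 12:15pm at or after Cardio 60 ends 9:30am → clear.
Rowing 45: starts 4:00pm at or after Cardio 60 ends 9:30am → clear.
Yoga 45: starts 4:15pm at or after Cardio 60 ends 9:30am → clear.
Core 30: starts 4:30pm at or after Cardio 60 ends 9:30am → clear.
Strength Intro: starts 7:00pm at or after Cardio 60 ends 9:30am → clear.

Yes — the slot is free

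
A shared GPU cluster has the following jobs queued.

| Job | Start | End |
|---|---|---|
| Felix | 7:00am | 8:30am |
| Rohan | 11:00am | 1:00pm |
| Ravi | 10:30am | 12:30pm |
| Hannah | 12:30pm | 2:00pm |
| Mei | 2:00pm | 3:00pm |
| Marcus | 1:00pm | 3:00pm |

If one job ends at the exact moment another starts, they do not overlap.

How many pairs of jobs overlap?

Check each pair: they overlap iff neither finishes before the other starts.
Sorted by start: Felix, Ravi, Rohan, Hannah, Marcus, Mei.
Ravi starts after Felix ends — done with Felix.
Rohan starts before Ravi ends → Ravi and Rohan overlap.
Hannah starts exactly when Ravi ends (back-to-back, no overlap) — done with Ravi.
Hannah starts before Rohan ends → Rohan and Hannah overlap.
Marcus starts exactly when Rohan ends (back-to-back, no overlap) — done with Rohan.
Marcus starts before Hannah ends → Hannah and Marcus overlap.
Mei starts exactly when Hannah ends (back-to-back, no overlap).
Mei starts before Marcus ends → Marcus and Mei overlap.
Overlapping pairs: Hannah & Marcus, Hannah & Rohan, Marcus & Mei, Ravi & Rohan — 4 in total.

4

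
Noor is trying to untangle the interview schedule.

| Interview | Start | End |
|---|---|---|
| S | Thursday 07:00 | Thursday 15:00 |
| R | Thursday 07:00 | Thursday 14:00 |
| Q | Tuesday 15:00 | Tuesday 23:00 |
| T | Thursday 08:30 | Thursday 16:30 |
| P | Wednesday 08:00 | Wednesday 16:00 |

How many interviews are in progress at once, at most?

3

Sort all start/end points and keep a running count:
Tuesday 15:00 start Q → 1
Tuesday 23:00 end Q → 0
Wednesday 08:00 start P → 1
Wednesday 16:00 end P → 0
Thursday 07:00 start R → 1
Thursday 07:00 start S → 2
Thursday 08:30 start T → 3
Thursday 14:00 end R → 2
Thursday 15:00 end S → 1
Thursday 16:30 end T → 0
Peak is 3, at Thursday 08:30 (R, S, T).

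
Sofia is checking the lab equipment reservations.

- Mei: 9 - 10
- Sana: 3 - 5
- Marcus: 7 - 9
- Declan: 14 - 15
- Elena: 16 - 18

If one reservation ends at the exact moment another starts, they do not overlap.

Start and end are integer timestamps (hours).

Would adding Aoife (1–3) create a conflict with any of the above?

Sana: starts 3 at or after Aoife ends 3 → clear.
Marcus: starts 7 at or after Aoife ends 3 → clear.
Mei: starts 9 at or after Aoife ends 3 → clear.
Declan: starts 14 at or after Aoife ends 3 → clear.
Elena: starts 16 at or after Aoife ends 3 → clear.

No — it doesn't clash with anything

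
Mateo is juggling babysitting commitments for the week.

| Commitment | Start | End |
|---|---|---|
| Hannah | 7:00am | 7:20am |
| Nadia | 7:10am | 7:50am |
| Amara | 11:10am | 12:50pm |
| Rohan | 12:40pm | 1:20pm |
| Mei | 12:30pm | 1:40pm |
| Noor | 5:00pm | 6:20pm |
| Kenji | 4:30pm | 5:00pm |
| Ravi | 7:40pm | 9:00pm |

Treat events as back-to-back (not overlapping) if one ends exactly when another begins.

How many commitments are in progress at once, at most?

Walk through starts and ends in time order (an end at T is processed before a start at T):
7:00am start Hannah → 1
7:10am start Nadia → 2
7:20am end Hannah → 1
7:50am end Nadia → 0
11:10am start Amara → 1
12:30pm start Mei → 2
12:40pm start Rohan → 3
12:50pm end Amara → 2
1:20pm end Rohan → 1
1:40pm end Mei → 0
4:30pm start Kenji → 1
5:00pm end Kenji → 0
5:00pm start Noor → 1
6:20pm end Noor → 0
7:40pm start Ravi → 1
9:00pm end Ravi → 0
Peak is 3, at 12:40pm (Amara, Mei, Rohan).

3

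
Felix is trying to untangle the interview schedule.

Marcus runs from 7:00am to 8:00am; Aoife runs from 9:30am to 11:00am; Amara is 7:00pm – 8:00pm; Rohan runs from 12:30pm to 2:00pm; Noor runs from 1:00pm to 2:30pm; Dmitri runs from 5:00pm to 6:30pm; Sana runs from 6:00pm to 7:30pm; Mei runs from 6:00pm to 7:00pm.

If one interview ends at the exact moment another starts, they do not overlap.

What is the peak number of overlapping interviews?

Sweep the timeline, counting +1 at each start and −1 at each end (ends before starts at a tie):
7:00am start Marcus → 1
8:00am end Marcus → 0
9:30am start Aoife → 1
11:00am end Aoife → 0
12:30pm start Rohan → 1
1:00pm start Noor → 2
2:00pm end Rohan → 1
2:30pm end Noor → 0
5:00pm start Dmitri → 1
6:00pm start Mei → 2
6:00pm start Sana → 3
6:30pm end Dmitri → 2
7:00pm end Mei → 1
7:00pm start Amara → 2
7:30pm end Sana → 1
8:00pm end Amara → 0
Peak is 3, at 6:00pm (Dmitri, Mei, Sana).

3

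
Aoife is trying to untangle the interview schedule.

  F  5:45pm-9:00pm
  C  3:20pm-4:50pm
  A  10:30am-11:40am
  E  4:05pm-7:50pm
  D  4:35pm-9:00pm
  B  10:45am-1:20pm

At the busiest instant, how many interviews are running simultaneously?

3

Sort all start/end points and keep a running count:
10:30am start A → 1
10:45am start B → 2
11:40am end A → 1
1:20pm end B → 0
3:20pm start C → 1
4:05pm start E → 2
4:35pm start D → 3
4:50pm end C → 2
5:45pm start F → 3
7:50pm end E → 2
9:00pm end D → 1
9:00pm end F → 0
Peak is 3, at 4:35pm (C, D, E).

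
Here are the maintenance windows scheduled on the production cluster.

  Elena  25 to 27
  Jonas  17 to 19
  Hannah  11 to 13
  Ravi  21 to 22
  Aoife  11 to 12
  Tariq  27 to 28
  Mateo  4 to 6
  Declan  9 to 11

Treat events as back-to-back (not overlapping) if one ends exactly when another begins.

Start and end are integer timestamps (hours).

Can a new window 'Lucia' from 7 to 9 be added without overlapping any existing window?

Yes — the slot is free

Mateo: ends 6 at or before Lucia starts 7 → clear.
Declan: starts 9 at or after Lucia ends 9 → clear.
Aoife: starts 11 at or after Lucia ends 9 → clear.
Hannah: starts 11 at or after Lucia ends 9 → clear.
Jonas: starts 17 at or after Lucia ends 9 → clear.
Ravi: starts 21 at or after Lucia ends 9 → clear.
Elena: starts 25 at or after Lucia ends 9 → clear.
Tariq: starts 27 at or after Lucia ends 9 → clear.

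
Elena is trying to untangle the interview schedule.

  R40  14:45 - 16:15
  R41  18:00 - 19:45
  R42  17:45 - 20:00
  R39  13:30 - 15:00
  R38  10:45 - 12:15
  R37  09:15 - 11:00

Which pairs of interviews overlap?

R37 & R38, R39 & R40, R41 & R42

Sorted by start: R37, R38, R39, R40, R42, R41.
R38 starts before R37 ends → R37 and R38 overlap.
R39 starts after R37 ends — done with R37.
R39 starts after R38 ends — done with R38.
R40 starts before R39 ends → R39 and R40 overlap.
R42 starts after R39 ends — done with R39.
R42 starts after R40 ends — done with R40.
R41 starts before R42 ends → R42 and R41 overlap.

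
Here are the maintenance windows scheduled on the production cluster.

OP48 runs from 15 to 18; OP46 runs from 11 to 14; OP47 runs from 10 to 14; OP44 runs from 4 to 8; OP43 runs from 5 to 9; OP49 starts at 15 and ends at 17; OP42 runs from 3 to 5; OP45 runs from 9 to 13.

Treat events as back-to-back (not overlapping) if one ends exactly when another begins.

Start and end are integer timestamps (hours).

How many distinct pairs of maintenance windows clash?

6

Sorted by start: OP42, OP44, OP43, OP45, OP47, OP46, OP48, OP49.
OP44 starts before OP42 ends → OP42 and OP44 overlap.
OP43 starts exactly when OP42 ends (back-to-back, no overlap) — done with OP42.
OP43 starts before OP44 ends → OP44 and OP43 overlap.
OP45 starts after OP44 ends — done with OP44.
OP45 starts exactly when OP43 ends (back-to-back, no overlap) — done with OP43.
OP47 starts before OP45 ends → OP45 and OP47 overlap.
OP46 starts before OP45 ends → OP45 and OP46 overlap.
OP48 starts after OP45 ends — done with OP45.
OP46 starts before OP47 ends → OP47 and OP46 overlap.
OP48 starts after OP47 ends — done with OP47.
OP48 starts after OP46 ends — done with OP46.
OP49 starts before OP48 ends → OP48 and OP49 overlap.
Overlapping pairs: OP42 & OP44, OP43 & OP44, OP45 & OP46, OP45 & OP47, OP46 & OP47, OP48 & OP49 — 6 in total.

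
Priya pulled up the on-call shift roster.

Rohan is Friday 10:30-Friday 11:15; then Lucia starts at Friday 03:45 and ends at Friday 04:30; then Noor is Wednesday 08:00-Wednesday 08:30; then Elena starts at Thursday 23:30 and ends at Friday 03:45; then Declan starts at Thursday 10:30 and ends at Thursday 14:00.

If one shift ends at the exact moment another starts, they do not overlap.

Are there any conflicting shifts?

Sorted by start: Noor, Declan, Elena, Lucia, Rohan.
Declan starts after Noor ends; Noor is clear from here.
Elena starts after Declan ends; Declan is clear from here.
Lucia starts exactly when Elena ends (back-to-back, no overlap); Elena is clear from here.
Rohan starts after Lucia ends.
Every pair is clear; the schedule has no overlaps.

No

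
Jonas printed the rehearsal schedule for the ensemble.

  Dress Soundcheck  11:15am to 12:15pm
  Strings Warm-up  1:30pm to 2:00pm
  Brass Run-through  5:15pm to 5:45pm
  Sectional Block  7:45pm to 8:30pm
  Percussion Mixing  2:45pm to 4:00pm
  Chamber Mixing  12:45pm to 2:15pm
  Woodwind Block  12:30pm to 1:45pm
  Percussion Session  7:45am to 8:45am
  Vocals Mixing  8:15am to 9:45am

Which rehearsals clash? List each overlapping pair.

Check each pair: they overlap iff neither finishes before the other starts.
Sorted by start: Percussion Session, Vocals Mixing, Dress Soundcheck, Woodwind Block, Chamber Mixing, Strings Warm-up, Percussion Mixing, Brass Run-through, Sectional Block.
Vocals Mixing starts before Percussion Session ends → Percussion Session and Vocals Mixing overlap.
Dress Soundcheck starts after Percussion Session ends — done with Percussion Session.
Dress Soundcheck starts after Vocals Mixing ends — done with Vocals Mixing.
Woodwind Block starts after Dress Soundcheck ends — done with Dress Soundcheck.
Chamber Mixing starts before Woodwind Block ends → Woodwind Block and Chamber Mixing overlap.
Strings Warm-up starts before Woodwind Block ends → Woodwind Block and Strings Warm-up overlap.
Percussion Mixing starts after Woodwind Block ends — done with Woodwind Block.
Strings Warm-up starts before Chamber Mixing ends → Chamber Mixing and Strings Warm-up overlap.
Percussion Mixing starts after Chamber Mixing ends — done with Chamber Mixing.
Percussion Mixing starts after Strings Warm-up ends — done with Strings Warm-up.
Brass Run-through starts after Percussion Mixing ends — done with Percussion Mixing.
Sectional Block starts after Brass Run-through ends.

Chamber Mixing & Strings Warm-up, Chamber Mixing & Woodwind Block, Percussion Session & Vocals Mixing, Strings Warm-up & Woodwind Block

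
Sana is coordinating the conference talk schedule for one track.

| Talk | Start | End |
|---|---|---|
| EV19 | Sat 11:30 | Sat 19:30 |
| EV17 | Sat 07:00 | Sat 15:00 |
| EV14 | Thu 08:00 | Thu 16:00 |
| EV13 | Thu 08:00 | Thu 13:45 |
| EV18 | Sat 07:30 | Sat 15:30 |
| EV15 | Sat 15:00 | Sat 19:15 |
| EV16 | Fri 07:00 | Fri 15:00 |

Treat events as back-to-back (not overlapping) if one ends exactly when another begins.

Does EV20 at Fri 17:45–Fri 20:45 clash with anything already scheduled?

EV13: ends Thu 13:45 at or before EV20 starts Fri 17:45 → clear.
EV14: ends Thu 16:00 at or before EV20 starts Fri 17:45 → clear.
EV16: ends Fri 15:00 at or before EV20 starts Fri 17:45 → clear.
EV17: starts Sat 07:00 at or after EV20 ends Fri 20:45 → clear.
EV18: starts Sat 07:30 at or after EV20 ends Fri 20:45 → clear.
EV19: starts Sat 11:30 at or after EV20 ends Fri 20:45 → clear.
EV15: starts Sat 15:00 at or after EV20 ends Fri 20:45 → clear.

No — it doesn't clash with anything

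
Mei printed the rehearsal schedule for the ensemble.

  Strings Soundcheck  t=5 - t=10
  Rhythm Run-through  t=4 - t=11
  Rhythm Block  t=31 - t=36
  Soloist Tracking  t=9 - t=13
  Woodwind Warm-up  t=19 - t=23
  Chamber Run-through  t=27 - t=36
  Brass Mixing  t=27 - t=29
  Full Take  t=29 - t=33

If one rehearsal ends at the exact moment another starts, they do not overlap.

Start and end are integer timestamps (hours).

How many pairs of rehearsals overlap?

Sorted by start: Rhythm Run-through, Strings Soundcheck, Soloist Tracking, Woodwind Warm-up, Brass Mixing, Chamber Run-through, Full Take, Rhythm Block.
Strings Soundcheck starts before Rhythm Run-through ends → Rhythm Run-through and Strings Soundcheck overlap.
Soloist Tracking starts before Rhythm Run-through ends → Rhythm Run-through and Soloist Tracking overlap.
Woodwind Warm-up starts after Rhythm Run-through ends — done with Rhythm Run-through.
Soloist Tracking starts before Strings Soundcheck ends → Strings Soundcheck and Soloist Tracking overlap.
Woodwind Warm-up starts after Strings Soundcheck ends — done with Strings Soundcheck.
Woodwind Warm-up starts after Soloist Tracking ends — done with Soloist Tracking.
Brass Mixing starts after Woodwind Warm-up ends — done with Woodwind Warm-up.
Chamber Run-through starts before Brass Mixing ends → Brass Mixing and Chamber Run-through overlap.
Full Take starts exactly when Brass Mixing ends (back-to-back, no overlap) — done with Brass Mixing.
Full Take starts before Chamber Run-through ends → Chamber Run-through and Full Take overlap.
Rhythm Block starts before Chamber Run-through ends → Chamber Run-through and Rhythm Block overlap.
Rhythm Block starts before Full Take ends → Full Take and Rhythm Block overlap.
Overlapping pairs: Brass Mixing & Chamber Run-through, Chamber Run-through & Full Take, Chamber Run-through & Rhythm Block, Full Take & Rhythm Block, Rhythm Run-through & Soloist Tracking, Rhythm Run-through & Strings Soundcheck, Soloist Tracking & Strings Soundcheck — 7 in total.

7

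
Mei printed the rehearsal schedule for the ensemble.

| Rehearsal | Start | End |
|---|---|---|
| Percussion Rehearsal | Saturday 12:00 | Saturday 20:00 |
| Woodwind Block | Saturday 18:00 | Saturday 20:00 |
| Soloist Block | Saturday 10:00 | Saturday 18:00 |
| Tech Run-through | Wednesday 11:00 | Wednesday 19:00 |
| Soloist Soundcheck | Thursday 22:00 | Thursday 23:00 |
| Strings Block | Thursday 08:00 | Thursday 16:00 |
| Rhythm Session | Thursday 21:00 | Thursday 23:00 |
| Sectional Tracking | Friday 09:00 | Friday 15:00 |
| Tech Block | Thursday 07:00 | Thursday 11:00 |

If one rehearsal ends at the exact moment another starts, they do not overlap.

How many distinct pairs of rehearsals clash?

4

Sorted by start: Tech Run-through, Tech Block, Strings Block, Rhythm Session, Soloist Soundcheck, Sectional Tracking, Soloist Block, Percussion Rehearsal, Woodwind Block.
Tech Block starts after Tech Run-through ends, so Tech Run-through has no further overlaps.
Strings Block starts before Tech Block ends → Tech Block and Strings Block overlap.
Rhythm Session starts after Tech Block ends, so Tech Block has no further overlaps.
Rhythm Session starts after Strings Block ends, so Strings Block has no further overlaps.
Soloist Soundcheck starts before Rhythm Session ends → Rhythm Session and Soloist Soundcheck overlap.
Sectional Tracking starts after Rhythm Session ends, so Rhythm Session has no further overlaps.
Sectional Tracking starts after Soloist Soundcheck ends, so Soloist Soundcheck has no further overlaps.
Soloist Block starts after Sectional Tracking ends, so Sectional Tracking has no further overlaps.
Percussion Rehearsal starts before Soloist Block ends → Soloist Block and Percussion Rehearsal overlap.
Woodwind Block starts exactly when Soloist Block ends (back-to-back, no overlap).
Woodwind Block starts before Percussion Rehearsal ends → Percussion Rehearsal and Woodwind Block overlap.
Overlapping pairs: Percussion Rehearsal & Soloist Block, Percussion Rehearsal & Woodwind Block, Rhythm Session & Soloist Soundcheck, Strings Block & Tech Block — 4 in total.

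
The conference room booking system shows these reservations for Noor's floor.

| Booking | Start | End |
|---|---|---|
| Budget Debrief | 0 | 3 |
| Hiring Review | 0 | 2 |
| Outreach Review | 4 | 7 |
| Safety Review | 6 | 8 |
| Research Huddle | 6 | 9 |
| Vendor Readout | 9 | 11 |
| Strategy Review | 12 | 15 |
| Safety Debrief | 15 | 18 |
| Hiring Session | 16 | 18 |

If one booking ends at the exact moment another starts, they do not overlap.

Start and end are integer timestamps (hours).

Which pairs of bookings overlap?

Check each pair: they overlap iff neither finishes before the other starts.
Sorted by start: Budget Debrief, Hiring Review, Outreach Review, Safety Review, Research Huddle, Vendor Readout, Strategy Review, Safety Debrief, Hiring Session.
Hiring Review starts before Budget Debrief ends → Budget Debrief and Hiring Review overlap.
Outreach Review starts after Budget Debrief ends, so Budget Debrief has no further overlaps.
Outreach Review starts after Hiring Review ends, so Hiring Review has no further overlaps.
Safety Review starts before Outreach Review ends → Outreach Review and Safety Review overlap.
Research Huddle starts before Outreach Review ends → Outreach Review and Research Huddle overlap.
Vendor Readout starts after Outreach Review ends, so Outreach Review has no further overlaps.
Research Huddle starts before Safety Review ends → Safety Review and Research Huddle overlap.
Vendor Readout starts after Safety Review ends, so Safety Review has no further overlaps.
Vendor Readout starts exactly when Research Huddle ends (back-to-back, no overlap), so Research Huddle has no further overlaps.
Strategy Review starts after Vendor Readout ends, so Vendor Readout has no further overlaps.
Safety Debrief starts exactly when Strategy Review ends (back-to-back, no overlap), so Strategy Review has no further overlaps.
Hiring Session starts before Safety Debrief ends → Safety Debrief and Hiring Session overlap.

Budget Debrief & Hiring Review, Hiring Session & Safety Debrief, Outreach Review & Research Huddle, Outreach Review & Safety Review, Research Huddle & Safety Review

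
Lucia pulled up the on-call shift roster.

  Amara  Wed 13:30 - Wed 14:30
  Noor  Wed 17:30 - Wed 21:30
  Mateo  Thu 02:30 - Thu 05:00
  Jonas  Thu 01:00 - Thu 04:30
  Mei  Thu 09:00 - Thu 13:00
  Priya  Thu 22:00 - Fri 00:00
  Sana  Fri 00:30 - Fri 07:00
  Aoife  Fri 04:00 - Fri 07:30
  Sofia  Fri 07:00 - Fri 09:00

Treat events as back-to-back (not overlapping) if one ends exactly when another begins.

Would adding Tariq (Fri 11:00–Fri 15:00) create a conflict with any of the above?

Amara: ends Wed 14:30 at or before Tariq starts Fri 11:00 → clear.
Noor: ends Wed 21:30 at or before Tariq starts Fri 11:00 → clear.
Jonas: ends Thu 04:30 at or before Tariq starts Fri 11:00 → clear.
Mateo: ends Thu 05:00 at or before Tariq starts Fri 11:00 → clear.
Mei: ends Thu 13:00 at or before Tariq starts Fri 11:00 → clear.
Priya: ends Fri 00:00 at or before Tariq starts Fri 11:00 → clear.
Sana: ends Fri 07:00 at or before Tariq starts Fri 11:00 → clear.
Aoife: ends Fri 07:30 at or before Tariq starts Fri 11:00 → clear.
Sofia: ends Fri 09:00 at or before Tariq starts Fri 11:00 → clear.

No — it doesn't clash with anything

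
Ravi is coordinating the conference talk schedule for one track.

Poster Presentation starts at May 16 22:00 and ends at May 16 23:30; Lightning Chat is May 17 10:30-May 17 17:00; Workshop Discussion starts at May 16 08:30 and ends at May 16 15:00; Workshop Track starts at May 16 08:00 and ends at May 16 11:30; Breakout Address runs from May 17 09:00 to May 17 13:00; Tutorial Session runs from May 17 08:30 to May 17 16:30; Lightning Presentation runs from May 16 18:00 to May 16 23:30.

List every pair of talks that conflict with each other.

Breakout Address & Lightning Chat, Breakout Address & Tutorial Session, Lightning Chat & Tutorial Session, Lightning Presentation & Poster Presentation, Workshop Discussion & Workshop Track

Two intervals overlap when each starts before the other ends.
Sorted by start: Workshop Track, Workshop Discussion, Lightning Presentation, Poster Presentation, Tutorial Session, Breakout Address, Lightning Chat.
Workshop Discussion starts before Workshop Track ends → Workshop Track and Workshop Discussion overlap.
Lightning Presentation starts after Workshop Track ends — done with Workshop Track.
Lightning Presentation starts after Workshop Discussion ends — done with Workshop Discussion.
Poster Presentation starts before Lightning Presentation ends → Lightning Presentation and Poster Presentation overlap.
Tutorial Session starts after Lightning Presentation ends — done with Lightning Presentation.
Tutorial Session starts after Poster Presentation ends — done with Poster Presentation.
Breakout Address starts before Tutorial Session ends → Tutorial Session and Breakout Address overlap.
Lightning Chat starts before Tutorial Session ends → Tutorial Session and Lightning Chat overlap.
Lightning Chat starts before Breakout Address ends → Breakout Address and Lightning Chat overlap.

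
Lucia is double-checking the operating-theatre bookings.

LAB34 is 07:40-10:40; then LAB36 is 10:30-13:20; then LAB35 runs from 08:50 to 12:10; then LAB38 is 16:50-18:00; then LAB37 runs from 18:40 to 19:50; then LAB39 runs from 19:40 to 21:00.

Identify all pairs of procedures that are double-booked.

Sorted by start: LAB34, LAB35, LAB36, LAB38, LAB37, LAB39.
LAB35 starts before LAB34 ends → LAB34 and LAB35 overlap.
LAB36 starts before LAB34 ends → LAB34 and LAB36 overlap.
LAB38 starts after LAB34 ends, so LAB34 has no further overlaps.
LAB36 starts before LAB35 ends → LAB35 and LAB36 overlap.
LAB38 starts after LAB35 ends, so LAB35 has no further overlaps.
LAB38 starts after LAB36 ends, so LAB36 has no further overlaps.
LAB37 starts after LAB38 ends, so LAB38 has no further overlaps.
LAB39 starts before LAB37 ends → LAB37 and LAB39 overlap.

LAB34 & LAB35, LAB34 & LAB36, LAB35 & LAB36, LAB37 & LAB39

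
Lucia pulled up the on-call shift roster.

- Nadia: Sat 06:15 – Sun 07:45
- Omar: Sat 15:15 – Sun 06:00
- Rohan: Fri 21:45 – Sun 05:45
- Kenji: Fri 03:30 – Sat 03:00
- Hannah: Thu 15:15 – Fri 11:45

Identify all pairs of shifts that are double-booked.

Hannah & Kenji, Kenji & Rohan, Nadia & Omar, Nadia & Rohan, Omar & Rohan

Sorted by start: Hannah, Kenji, Rohan, Nadia, Omar.
Kenji starts before Hannah ends → Hannah and Kenji overlap.
Rohan starts after Hannah ends, so Hannah has no further overlaps.
Rohan starts before Kenji ends → Kenji and Rohan overlap.
Nadia starts after Kenji ends, so Kenji has no further overlaps.
Nadia starts before Rohan ends → Rohan and Nadia overlap.
Omar starts before Rohan ends → Rohan and Omar overlap.
Omar starts before Nadia ends → Nadia and Omar overlap.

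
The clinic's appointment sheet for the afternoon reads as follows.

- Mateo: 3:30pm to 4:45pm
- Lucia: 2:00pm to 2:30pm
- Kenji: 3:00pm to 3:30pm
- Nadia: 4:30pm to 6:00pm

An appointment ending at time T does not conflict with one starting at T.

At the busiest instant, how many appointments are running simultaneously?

2

Walk through starts and ends in time order (an end at T is processed before a start at T):
2:00pm start Lucia → 1
2:30pm end Lucia → 0
3:00pm start Kenji → 1
3:30pm end Kenji → 0
3:30pm start Mateo → 1
4:30pm start Nadia → 2
4:45pm end Mateo → 1
6:00pm end Nadia → 0
Peak is 2, at 4:30pm (Mateo, Nadia).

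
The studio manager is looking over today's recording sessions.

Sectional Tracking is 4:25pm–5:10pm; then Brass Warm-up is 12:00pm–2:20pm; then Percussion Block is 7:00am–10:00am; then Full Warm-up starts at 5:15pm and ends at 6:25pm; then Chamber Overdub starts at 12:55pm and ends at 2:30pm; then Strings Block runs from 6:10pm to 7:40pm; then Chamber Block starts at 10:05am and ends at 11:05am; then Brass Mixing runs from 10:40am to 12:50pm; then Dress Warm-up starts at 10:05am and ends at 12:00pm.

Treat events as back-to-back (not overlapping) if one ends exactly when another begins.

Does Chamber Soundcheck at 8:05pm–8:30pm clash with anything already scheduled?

Percussion Block: ends 10:00am at or before Chamber Soundcheck starts 8:05pm → clear.
Dress Warm-up: ends 12:00pm at or before Chamber Soundcheck starts 8:05pm → clear.
Chamber Block: ends 11:05am at or before Chamber Soundcheck starts 8:05pm → clear.
Brass Mixing: ends 12:50pm at or before Chamber Soundcheck starts 8:05pm → clear.
Brass Warm-up: ends 2:20pm at or before Chamber Soundcheck starts 8:05pm → clear.
Chamber Overdub: ends 2:30pm at or before Chamber Soundcheck starts 8:05pm → clear.
Sectional Tracking: ends 5:10pm at or before Chamber Soundcheck starts 8:05pm → clear.
Full Warm-up: ends 6:25pm at or before Chamber Soundcheck starts 8:05pm → clear.
Strings Block: ends 7:40pm at or before Chamber Soundcheck starts 8:05pm → clear.

No — it doesn't clash with anything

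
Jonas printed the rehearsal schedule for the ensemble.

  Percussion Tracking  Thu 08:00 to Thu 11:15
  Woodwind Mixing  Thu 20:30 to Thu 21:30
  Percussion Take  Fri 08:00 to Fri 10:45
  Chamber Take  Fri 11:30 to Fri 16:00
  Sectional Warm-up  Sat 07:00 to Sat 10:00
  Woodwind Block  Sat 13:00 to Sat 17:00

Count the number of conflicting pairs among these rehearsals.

Sorted by start: Percussion Tracking, Woodwind Mixing, Percussion Take, Chamber Take, Sectional Warm-up, Woodwind Block.
Woodwind Mixing starts after Percussion Tracking ends, so nothing later overlaps Percussion Tracking either.
Percussion Take starts after Woodwind Mixing ends, so nothing later overlaps Woodwind Mixing either.
Chamber Take starts after Percussion Take ends, so nothing later overlaps Percussion Take either.
Sectional Warm-up starts after Chamber Take ends, so nothing later overlaps Chamber Take either.
Woodwind Block starts after Sectional Warm-up ends.
No pair overlaps.

0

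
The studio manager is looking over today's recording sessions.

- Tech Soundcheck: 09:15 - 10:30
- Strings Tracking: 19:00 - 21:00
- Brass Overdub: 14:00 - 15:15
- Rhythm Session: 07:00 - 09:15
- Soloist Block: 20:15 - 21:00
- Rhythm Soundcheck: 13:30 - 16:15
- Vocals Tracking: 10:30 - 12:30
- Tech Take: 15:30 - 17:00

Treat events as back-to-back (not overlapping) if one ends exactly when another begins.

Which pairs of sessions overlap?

Sorted by start: Rhythm Session, Tech Soundcheck, Vocals Tracking, Rhythm Soundcheck, Brass Overdub, Tech Take, Strings Tracking, Soloist Block.
Tech Soundcheck starts exactly when Rhythm Session ends (back-to-back, no overlap), so nothing later overlaps Rhythm Session either.
Vocals Tracking starts exactly when Tech Soundcheck ends (back-to-back, no overlap), so nothing later overlaps Tech Soundcheck either.
Rhythm Soundcheck starts after Vocals Tracking ends, so nothing later overlaps Vocals Tracking either.
Brass Overdub starts before Rhythm Soundcheck ends → Rhythm Soundcheck and Brass Overdub overlap.
Tech Take starts before Rhythm Soundcheck ends → Rhythm Soundcheck and Tech Take overlap.
Strings Tracking starts after Rhythm Soundcheck ends, so nothing later overlaps Rhythm Soundcheck either.
Tech Take starts after Brass Overdub ends, so nothing later overlaps Brass Overdub either.
Strings Tracking starts after Tech Take ends, so nothing later overlaps Tech Take either.
Soloist Block starts before Strings Tracking ends → Strings Tracking and Soloist Block overlap.

Brass Overdub & Rhythm Soundcheck, Rhythm Soundcheck & Tech Take, Soloist Block & Strings Tracking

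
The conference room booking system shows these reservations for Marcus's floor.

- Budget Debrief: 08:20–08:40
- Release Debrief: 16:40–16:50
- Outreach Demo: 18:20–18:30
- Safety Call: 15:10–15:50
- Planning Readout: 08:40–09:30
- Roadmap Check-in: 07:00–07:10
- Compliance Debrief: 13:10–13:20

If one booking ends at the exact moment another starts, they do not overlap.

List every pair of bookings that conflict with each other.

no conflicts

Sorted by start: Roadmap Check-in, Budget Debrief, Planning Readout, Compliance Debrief, Safety Call, Release Debrief, Outreach Demo.
Budget Debrief starts after Roadmap Check-in ends; Roadmap Check-in is clear from here.
Planning Readout starts exactly when Budget Debrief ends (back-to-back, no overlap); Budget Debrief is clear from here.
Compliance Debrief starts after Planning Readout ends; Planning Readout is clear from here.
Safety Call starts after Compliance Debrief ends; Compliance Debrief is clear from here.
Release Debrief starts after Safety Call ends; Safety Call is clear from here.
Outreach Demo starts after Release Debrief ends.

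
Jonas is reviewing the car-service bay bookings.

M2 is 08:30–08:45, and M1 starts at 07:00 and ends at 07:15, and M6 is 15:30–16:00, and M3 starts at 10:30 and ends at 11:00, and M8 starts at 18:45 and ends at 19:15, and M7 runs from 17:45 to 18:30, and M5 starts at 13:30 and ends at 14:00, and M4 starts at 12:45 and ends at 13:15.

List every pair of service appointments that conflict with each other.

no conflicts

Sorted by start: M1, M2, M3, M4, M5, M6, M7, M8.
M2 starts after M1 ends, so M1 has no further overlaps.
M3 starts after M2 ends, so M2 has no further overlaps.
M4 starts after M3 ends, so M3 has no further overlaps.
M5 starts after M4 ends, so M4 has no further overlaps.
M6 starts after M5 ends, so M5 has no further overlaps.
M7 starts after M6 ends, so M6 has no further overlaps.
M8 starts after M7 ends.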